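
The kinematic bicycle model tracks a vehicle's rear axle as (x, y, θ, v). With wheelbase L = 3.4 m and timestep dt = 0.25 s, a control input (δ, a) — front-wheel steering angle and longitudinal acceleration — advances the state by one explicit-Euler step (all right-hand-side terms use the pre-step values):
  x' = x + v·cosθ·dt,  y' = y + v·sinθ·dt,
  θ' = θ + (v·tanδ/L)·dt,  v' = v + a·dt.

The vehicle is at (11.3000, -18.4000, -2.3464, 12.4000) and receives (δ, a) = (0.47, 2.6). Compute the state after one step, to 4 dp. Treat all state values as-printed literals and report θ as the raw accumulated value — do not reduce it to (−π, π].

(9.1295, -20.6134, -1.8833, 13.0500)

x' = 11.3000 + 12.4000·cos(-2.3464)·0.25 = 9.1295
y' = -18.4000 + 12.4000·sin(-2.3464)·0.25 = -20.6134
θ' = -2.3464 + (12.4000/3.4)·tan(0.47)·0.25 = -1.8833
v' = 12.4000 + 2.6000·0.25 = 13.0500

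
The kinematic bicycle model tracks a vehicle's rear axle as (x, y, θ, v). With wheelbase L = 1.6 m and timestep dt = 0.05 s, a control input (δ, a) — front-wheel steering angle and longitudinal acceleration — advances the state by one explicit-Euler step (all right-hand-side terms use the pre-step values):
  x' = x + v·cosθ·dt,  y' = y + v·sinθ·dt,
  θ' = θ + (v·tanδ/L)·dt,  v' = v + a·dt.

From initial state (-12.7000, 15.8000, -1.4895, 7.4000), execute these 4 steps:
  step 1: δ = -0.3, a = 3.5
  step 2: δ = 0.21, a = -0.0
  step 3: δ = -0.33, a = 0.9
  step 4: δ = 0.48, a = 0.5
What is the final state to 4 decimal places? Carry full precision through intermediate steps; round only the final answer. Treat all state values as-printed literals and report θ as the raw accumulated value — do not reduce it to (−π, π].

after step 1 (δ=-0.3, a=3.5): (-12.669953, 15.431222, -1.561034, 7.575000)
after step 2 (δ=0.21, a=-0.0): (-12.666256, 15.052490, -1.510579, 7.575000)
after step 3 (δ=-0.33, a=0.9): (-12.643463, 14.674427, -1.591661, 7.620000)
after step 4 (δ=0.48, a=0.5): (-12.651412, 14.293509, -1.467691, 7.645000)

(-12.6514, 14.2935, -1.4677, 7.6450)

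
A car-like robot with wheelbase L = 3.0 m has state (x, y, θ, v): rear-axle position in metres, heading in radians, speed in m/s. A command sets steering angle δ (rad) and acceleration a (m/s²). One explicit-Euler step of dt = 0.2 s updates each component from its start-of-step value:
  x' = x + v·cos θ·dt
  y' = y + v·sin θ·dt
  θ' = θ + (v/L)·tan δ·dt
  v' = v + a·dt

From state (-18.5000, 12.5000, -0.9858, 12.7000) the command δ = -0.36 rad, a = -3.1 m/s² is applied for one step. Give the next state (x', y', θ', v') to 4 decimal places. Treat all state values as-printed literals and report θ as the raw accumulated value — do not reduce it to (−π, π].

x' = -18.5000 + 12.7000·cos(-0.9858)·0.2 = -17.0974
y' = 12.5000 + 12.7000·sin(-0.9858)·0.2 = 10.3824
θ' = -0.9858 + (12.7000/3.0)·tan(-0.36)·0.2 = -1.3045
v' = 12.7000 − 3.1000·0.2 = 12.0800

(-17.0974, 10.3824, -1.3045, 12.0800)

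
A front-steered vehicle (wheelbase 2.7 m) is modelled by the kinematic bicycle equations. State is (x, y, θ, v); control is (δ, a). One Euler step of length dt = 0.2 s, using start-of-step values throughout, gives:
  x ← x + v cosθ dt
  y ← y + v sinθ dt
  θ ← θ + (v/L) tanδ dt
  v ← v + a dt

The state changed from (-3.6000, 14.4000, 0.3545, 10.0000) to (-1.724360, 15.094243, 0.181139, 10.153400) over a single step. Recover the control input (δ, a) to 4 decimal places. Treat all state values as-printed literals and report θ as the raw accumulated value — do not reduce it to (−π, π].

a = (v'−v)/dt = (0.153400)/0.2 = 0.7670
Δθ = θ'−θ = -0.173361;  (v·dt/L) = 10.0000·0.2/2.7 = 0.740741
tan δ = Δθ·L/(v·dt) = -0.234037  →  δ = -0.2299

δ = -0.2299, a = 0.7670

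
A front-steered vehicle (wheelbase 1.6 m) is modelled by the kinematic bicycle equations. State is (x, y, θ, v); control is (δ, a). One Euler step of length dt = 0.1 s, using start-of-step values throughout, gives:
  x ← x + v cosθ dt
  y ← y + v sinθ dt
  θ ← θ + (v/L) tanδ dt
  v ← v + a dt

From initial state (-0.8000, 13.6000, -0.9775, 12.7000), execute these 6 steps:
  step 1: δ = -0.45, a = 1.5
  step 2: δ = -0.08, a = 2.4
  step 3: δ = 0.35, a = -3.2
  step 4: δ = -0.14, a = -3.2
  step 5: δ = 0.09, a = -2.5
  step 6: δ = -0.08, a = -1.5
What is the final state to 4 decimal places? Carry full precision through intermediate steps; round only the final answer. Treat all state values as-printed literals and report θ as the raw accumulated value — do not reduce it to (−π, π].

after step 1 (δ=-0.45, a=1.5): (-0.089947, 12.547040, -1.360925, 12.850000)
after step 2 (δ=-0.08, a=2.4): (0.177763, 11.290236, -1.425312, 13.090000)
after step 3 (δ=0.35, a=-3.2): (0.367530, 9.995064, -1.126673, 12.770000)
after step 4 (δ=-0.14, a=-3.2): (0.916213, 8.841949, -1.239147, 12.450000)
after step 5 (δ=0.09, a=-2.5): (1.321589, 7.664793, -1.168926, 12.200000)
after step 6 (δ=-0.08, a=-1.5): (1.798781, 6.541990, -1.230056, 12.050000)

(1.7988, 6.5420, -1.2301, 12.0500)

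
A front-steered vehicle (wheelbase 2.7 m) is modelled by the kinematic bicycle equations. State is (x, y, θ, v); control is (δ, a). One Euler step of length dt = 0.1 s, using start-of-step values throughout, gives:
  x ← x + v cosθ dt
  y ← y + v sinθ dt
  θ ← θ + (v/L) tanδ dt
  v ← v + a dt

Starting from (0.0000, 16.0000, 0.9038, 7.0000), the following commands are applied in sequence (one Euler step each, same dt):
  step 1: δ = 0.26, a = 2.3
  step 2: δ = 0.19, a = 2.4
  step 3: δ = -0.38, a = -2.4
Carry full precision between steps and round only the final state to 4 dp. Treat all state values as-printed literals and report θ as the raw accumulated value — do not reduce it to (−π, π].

after step 1 (δ=0.26, a=2.3): (0.433040, 16.549978, 0.972769, 7.230000)
after step 2 (δ=0.19, a=2.4): (0.840099, 17.147500, 1.024268, 7.470000)
after step 3 (δ=-0.38, a=-2.4): (1.228333, 17.785687, 0.913763, 7.230000)

(1.2283, 17.7857, 0.9138, 7.2300)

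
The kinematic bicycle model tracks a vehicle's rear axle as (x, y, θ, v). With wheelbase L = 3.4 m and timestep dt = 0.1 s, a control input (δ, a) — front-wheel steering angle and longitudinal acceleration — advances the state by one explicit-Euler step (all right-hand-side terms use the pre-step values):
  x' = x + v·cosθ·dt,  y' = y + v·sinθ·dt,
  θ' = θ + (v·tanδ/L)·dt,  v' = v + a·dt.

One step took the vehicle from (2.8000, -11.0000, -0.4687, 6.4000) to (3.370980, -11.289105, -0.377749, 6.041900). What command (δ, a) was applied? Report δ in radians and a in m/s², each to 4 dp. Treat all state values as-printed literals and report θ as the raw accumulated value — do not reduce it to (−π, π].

δ = 0.4501, a = -3.5810

a = (v'−v)/dt = (-0.358100)/0.1 = -3.5810
Δθ = θ'−θ = 0.090951;  (v·dt/L) = 6.4000·0.1/3.4 = 0.188235
tan δ = Δθ·L/(v·dt) = 0.483177  →  δ = 0.4501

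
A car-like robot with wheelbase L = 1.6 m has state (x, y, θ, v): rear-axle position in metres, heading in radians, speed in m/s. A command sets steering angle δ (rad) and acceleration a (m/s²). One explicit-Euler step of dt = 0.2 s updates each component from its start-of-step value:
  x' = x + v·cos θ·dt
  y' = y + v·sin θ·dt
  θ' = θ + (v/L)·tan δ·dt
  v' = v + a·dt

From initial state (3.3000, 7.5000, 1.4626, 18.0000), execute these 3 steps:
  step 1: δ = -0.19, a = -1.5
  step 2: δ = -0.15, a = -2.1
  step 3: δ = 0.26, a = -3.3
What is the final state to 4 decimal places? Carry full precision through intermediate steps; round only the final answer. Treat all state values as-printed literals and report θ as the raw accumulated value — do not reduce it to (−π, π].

after step 1 (δ=-0.19, a=-1.5): (3.688747, 11.078949, 1.029880, 17.700000)
after step 2 (δ=-0.15, a=-2.1): (5.511569, 14.113569, 0.695494, 17.280000)
after step 3 (δ=0.26, a=-3.3): (8.164870, 16.328052, 1.270100, 16.620000)

(8.1649, 16.3281, 1.2701, 16.6200)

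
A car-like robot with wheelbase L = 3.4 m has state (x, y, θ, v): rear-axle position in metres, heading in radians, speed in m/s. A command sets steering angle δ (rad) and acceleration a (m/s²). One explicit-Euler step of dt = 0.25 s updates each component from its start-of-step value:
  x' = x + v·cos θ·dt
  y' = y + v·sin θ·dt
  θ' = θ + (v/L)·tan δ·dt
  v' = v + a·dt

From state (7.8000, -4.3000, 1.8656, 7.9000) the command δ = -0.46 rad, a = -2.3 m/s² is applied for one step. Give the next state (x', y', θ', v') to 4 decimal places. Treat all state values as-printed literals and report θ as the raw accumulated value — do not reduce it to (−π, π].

(7.2262, -2.4102, 1.5778, 7.3250)

x' = 7.8000 + 7.9000·cos(1.8656)·0.25 = 7.2262
y' = -4.3000 + 7.9000·sin(1.8656)·0.25 = -2.4102
θ' = 1.8656 + (7.9000/3.4)·tan(-0.46)·0.25 = 1.5778
v' = 7.9000 − 2.3000·0.25 = 7.3250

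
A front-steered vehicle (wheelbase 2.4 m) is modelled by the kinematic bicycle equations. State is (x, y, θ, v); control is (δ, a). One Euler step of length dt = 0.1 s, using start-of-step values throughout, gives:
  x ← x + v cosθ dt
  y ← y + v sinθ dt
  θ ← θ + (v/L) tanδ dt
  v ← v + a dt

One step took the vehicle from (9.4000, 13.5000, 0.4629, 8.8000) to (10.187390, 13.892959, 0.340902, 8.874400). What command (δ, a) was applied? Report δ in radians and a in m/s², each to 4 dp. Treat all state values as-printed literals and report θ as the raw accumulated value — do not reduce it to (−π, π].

δ = -0.3212, a = 0.7440

a = (v'−v)/dt = (0.074400)/0.1 = 0.7440
Δθ = θ'−θ = -0.121998;  (v·dt/L) = 8.8000·0.1/2.4 = 0.366667
tan δ = Δθ·L/(v·dt) = -0.332722  →  δ = -0.3212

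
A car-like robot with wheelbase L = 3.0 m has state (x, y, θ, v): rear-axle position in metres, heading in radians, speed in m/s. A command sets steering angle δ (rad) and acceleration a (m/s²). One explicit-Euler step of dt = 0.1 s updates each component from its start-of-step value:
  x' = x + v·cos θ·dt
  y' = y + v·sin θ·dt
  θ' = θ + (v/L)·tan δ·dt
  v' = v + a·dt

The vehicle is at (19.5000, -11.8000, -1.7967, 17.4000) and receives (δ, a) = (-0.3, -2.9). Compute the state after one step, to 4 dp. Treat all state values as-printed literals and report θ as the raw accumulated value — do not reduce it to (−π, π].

(19.1103, -13.4958, -1.9761, 17.1100)

x' = 19.5000 + 17.4000·cos(-1.7967)·0.1 = 19.1103
y' = -11.8000 + 17.4000·sin(-1.7967)·0.1 = -13.4958
θ' = -1.7967 + (17.4000/3.0)·tan(-0.3)·0.1 = -1.9761
v' = 17.4000 − 2.9000·0.1 = 17.1100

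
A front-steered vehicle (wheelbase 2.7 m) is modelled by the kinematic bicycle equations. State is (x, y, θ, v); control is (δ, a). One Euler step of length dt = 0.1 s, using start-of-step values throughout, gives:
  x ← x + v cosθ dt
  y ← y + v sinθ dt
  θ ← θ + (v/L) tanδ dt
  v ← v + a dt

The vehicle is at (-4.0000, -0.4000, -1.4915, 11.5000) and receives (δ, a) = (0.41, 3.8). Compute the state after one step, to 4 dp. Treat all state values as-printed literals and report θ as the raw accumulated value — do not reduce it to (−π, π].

(-3.9089, -1.5464, -1.3064, 11.8800)

x' = -4.0000 + 11.5000·cos(-1.4915)·0.1 = -3.9089
y' = -0.4000 + 11.5000·sin(-1.4915)·0.1 = -1.5464
θ' = -1.4915 + (11.5000/2.7)·tan(0.41)·0.1 = -1.3064
v' = 11.5000 + 3.8000·0.1 = 11.8800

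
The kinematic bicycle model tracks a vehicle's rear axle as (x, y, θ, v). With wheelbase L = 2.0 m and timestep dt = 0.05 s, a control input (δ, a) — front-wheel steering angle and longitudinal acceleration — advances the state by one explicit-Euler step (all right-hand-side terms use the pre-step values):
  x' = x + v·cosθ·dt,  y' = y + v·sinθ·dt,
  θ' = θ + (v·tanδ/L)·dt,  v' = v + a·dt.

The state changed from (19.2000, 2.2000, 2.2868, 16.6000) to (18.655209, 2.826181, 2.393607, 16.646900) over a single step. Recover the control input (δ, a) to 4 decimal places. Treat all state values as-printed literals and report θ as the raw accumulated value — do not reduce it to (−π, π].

a = (v'−v)/dt = (0.046900)/0.05 = 0.9380
Δθ = θ'−θ = 0.106807;  (v·dt/L) = 16.6000·0.05/2.0 = 0.415000
tan δ = Δθ·L/(v·dt) = 0.257366  →  δ = 0.2519

δ = 0.2519, a = 0.9380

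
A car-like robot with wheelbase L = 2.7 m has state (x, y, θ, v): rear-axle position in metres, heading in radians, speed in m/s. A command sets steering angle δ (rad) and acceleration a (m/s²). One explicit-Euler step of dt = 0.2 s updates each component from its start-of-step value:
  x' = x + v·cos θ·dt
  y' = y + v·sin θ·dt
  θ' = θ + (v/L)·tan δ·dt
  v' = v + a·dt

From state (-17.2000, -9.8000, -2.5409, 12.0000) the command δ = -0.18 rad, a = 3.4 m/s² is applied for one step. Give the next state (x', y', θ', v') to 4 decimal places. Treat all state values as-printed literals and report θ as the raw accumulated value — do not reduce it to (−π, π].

x' = -17.2000 + 12.0000·cos(-2.5409)·0.2 = -19.1799
y' = -9.8000 + 12.0000·sin(-2.5409)·0.2 = -11.1565
θ' = -2.5409 + (12.0000/2.7)·tan(-0.18)·0.2 = -2.7027
v' = 12.0000 + 3.4000·0.2 = 12.6800

(-19.1799, -11.1565, -2.7027, 12.6800)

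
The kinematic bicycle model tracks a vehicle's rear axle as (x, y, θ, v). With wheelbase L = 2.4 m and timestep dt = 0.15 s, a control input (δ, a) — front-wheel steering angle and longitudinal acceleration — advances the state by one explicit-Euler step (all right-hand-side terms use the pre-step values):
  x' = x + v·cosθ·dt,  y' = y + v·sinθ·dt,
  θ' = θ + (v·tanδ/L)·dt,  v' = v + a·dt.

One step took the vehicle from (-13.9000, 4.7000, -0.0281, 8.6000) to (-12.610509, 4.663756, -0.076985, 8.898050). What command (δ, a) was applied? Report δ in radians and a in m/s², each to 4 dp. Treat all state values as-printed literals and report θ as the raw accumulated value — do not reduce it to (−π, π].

δ = -0.0907, a = 1.9870

a = (v'−v)/dt = (0.298050)/0.15 = 1.9870
Δθ = θ'−θ = -0.048885;  (v·dt/L) = 8.6000·0.15/2.4 = 0.537500
tan δ = Δθ·L/(v·dt) = -0.090949  →  δ = -0.0907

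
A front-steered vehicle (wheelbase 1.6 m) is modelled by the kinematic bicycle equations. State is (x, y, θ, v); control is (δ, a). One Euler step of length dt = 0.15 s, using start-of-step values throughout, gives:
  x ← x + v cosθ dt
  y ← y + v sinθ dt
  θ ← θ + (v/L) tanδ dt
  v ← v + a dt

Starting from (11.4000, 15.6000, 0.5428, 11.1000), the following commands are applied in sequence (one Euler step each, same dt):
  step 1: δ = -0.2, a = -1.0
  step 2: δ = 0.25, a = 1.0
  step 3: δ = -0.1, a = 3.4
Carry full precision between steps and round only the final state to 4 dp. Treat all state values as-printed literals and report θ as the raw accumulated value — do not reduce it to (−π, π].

after step 1 (δ=-0.2, a=-1.0): (12.825682, 16.460032, 0.331855, 10.950000)
after step 2 (δ=0.25, a=1.0): (14.378567, 16.995154, 0.593979, 11.100000)
after step 3 (δ=-0.1, a=3.4): (15.758386, 17.926993, 0.489569, 11.610000)

(15.7584, 17.9270, 0.4896, 11.6100)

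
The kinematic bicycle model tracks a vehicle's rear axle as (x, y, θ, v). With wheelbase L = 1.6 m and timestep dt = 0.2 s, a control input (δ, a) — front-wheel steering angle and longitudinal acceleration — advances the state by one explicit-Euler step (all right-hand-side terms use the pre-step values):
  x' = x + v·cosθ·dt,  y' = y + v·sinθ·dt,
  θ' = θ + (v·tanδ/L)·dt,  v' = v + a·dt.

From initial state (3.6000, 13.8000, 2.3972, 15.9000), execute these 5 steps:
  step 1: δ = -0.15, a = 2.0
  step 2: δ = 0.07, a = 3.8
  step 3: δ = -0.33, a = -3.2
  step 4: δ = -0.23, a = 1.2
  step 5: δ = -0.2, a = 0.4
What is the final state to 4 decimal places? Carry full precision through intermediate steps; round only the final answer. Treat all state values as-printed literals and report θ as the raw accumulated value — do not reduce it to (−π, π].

after step 1 (δ=-0.15, a=2.0): (1.261111, 15.954530, 2.096819, 16.300000)
after step 2 (δ=0.07, a=3.8): (-0.375726, 18.773814, 2.239677, 17.060000)
after step 3 (δ=-0.33, a=-3.2): (-2.491536, 21.450583, 1.509243, 16.420000)
after step 4 (δ=-0.23, a=1.2): (-2.289522, 24.728364, 1.028664, 16.660000)
after step 5 (δ=-0.2, a=0.4): (-0.570330, 27.582589, 0.606520, 16.740000)

(-0.5703, 27.5826, 0.6065, 16.7400)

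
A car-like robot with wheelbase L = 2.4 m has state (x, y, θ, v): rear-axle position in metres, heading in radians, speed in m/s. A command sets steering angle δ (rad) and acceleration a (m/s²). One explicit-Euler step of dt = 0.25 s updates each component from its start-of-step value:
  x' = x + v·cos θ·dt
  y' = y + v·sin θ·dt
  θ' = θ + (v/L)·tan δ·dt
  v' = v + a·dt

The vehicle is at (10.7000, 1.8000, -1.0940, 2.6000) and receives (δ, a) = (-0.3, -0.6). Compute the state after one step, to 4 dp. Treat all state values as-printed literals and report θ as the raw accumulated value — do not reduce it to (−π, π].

(10.9983, 1.2225, -1.1778, 2.4500)

x' = 10.7000 + 2.6000·cos(-1.0940)·0.25 = 10.9983
y' = 1.8000 + 2.6000·sin(-1.0940)·0.25 = 1.2225
θ' = -1.0940 + (2.6000/2.4)·tan(-0.3)·0.25 = -1.1778
v' = 2.6000 − 0.6000·0.25 = 2.4500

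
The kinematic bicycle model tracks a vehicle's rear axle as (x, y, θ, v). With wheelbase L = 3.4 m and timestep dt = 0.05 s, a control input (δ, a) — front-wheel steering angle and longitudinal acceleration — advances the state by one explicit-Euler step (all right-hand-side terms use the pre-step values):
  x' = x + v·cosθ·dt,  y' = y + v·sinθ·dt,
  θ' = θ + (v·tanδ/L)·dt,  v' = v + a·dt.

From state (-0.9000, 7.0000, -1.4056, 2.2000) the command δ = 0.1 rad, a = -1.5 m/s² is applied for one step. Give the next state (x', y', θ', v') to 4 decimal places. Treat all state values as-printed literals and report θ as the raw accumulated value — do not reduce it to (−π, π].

(-0.8819, 6.8915, -1.4024, 2.1250)

x' = -0.9000 + 2.2000·cos(-1.4056)·0.05 = -0.8819
y' = 7.0000 + 2.2000·sin(-1.4056)·0.05 = 6.8915
θ' = -1.4056 + (2.2000/3.4)·tan(0.1)·0.05 = -1.4024
v' = 2.2000 − 1.5000·0.05 = 2.1250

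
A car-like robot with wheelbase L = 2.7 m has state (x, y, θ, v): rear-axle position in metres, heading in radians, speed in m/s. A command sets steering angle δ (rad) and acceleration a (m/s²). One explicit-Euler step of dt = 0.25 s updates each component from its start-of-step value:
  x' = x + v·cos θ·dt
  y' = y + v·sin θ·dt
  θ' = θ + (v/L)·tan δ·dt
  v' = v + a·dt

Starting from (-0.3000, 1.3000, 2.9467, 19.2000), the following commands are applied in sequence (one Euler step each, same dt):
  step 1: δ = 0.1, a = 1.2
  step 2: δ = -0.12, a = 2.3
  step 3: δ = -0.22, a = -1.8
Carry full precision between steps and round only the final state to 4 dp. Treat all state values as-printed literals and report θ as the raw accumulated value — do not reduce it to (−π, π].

after step 1 (δ=0.1, a=1.2): (-5.009129, 2.229574, 3.125073, 19.500000)
after step 2 (δ=-0.12, a=2.3): (-9.883463, 2.310105, 2.907360, 20.075000)
after step 3 (δ=-0.22, a=-1.8): (-14.765165, 3.474940, 2.491697, 19.625000)

(-14.7652, 3.4749, 2.4917, 19.6250)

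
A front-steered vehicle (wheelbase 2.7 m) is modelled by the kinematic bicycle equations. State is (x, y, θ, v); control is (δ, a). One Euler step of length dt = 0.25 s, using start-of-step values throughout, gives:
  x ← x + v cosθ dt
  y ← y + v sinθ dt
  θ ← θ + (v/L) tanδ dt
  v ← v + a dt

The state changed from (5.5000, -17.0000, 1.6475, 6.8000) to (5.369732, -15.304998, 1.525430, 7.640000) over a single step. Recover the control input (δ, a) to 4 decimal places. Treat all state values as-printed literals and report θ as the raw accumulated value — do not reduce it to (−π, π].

a = (v'−v)/dt = (0.840000)/0.25 = 3.3600
Δθ = θ'−θ = -0.122070;  (v·dt/L) = 6.8000·0.25/2.7 = 0.629630
tan δ = Δθ·L/(v·dt) = -0.193876  →  δ = -0.1915

δ = -0.1915, a = 3.3600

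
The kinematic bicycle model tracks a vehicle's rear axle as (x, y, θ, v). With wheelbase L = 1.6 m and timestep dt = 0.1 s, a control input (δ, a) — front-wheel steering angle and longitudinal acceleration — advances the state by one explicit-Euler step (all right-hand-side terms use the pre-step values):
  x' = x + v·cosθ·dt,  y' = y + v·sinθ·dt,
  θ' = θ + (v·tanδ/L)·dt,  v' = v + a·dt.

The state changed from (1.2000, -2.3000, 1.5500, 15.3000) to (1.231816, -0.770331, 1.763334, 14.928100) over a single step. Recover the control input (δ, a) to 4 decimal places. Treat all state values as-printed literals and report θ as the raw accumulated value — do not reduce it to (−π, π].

δ = 0.2195, a = -3.7190

a = (v'−v)/dt = (-0.371900)/0.1 = -3.7190
Δθ = θ'−θ = 0.213334;  (v·dt/L) = 15.3000·0.1/1.6 = 0.956250
tan δ = Δθ·L/(v·dt) = 0.223094  →  δ = 0.2195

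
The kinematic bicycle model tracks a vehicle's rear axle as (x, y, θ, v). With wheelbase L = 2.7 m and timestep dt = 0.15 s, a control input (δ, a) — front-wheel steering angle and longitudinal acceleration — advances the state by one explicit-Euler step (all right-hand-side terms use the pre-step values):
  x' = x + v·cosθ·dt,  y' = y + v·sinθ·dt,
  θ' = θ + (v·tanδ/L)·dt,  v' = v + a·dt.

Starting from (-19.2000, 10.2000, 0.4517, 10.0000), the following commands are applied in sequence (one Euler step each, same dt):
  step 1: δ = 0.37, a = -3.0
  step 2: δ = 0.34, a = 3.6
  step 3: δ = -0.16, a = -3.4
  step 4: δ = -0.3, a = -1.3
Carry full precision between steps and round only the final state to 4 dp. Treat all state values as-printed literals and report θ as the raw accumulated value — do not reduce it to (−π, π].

after step 1 (δ=0.37, a=-3.0): (-17.850440, 10.854743, 0.667180, 9.550000)
after step 2 (δ=0.34, a=3.6): (-16.725111, 11.741136, 0.854857, 10.090000)
after step 3 (δ=-0.16, a=-3.4): (-15.731761, 12.883036, 0.764394, 9.580000)
after step 4 (δ=-0.3, a=-1.3): (-14.694532, 13.877584, 0.599759, 9.385000)

(-14.6945, 13.8776, 0.5998, 9.3850)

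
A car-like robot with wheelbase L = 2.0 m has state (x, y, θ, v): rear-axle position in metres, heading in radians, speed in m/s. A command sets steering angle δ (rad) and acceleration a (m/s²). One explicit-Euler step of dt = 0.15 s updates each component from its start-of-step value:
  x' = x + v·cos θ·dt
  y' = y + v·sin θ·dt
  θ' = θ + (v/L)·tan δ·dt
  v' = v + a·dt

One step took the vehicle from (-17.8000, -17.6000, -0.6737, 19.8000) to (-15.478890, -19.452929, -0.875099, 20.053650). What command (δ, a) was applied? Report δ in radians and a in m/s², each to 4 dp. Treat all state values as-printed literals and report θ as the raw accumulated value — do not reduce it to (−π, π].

δ = -0.1348, a = 1.6910

a = (v'−v)/dt = (0.253650)/0.15 = 1.6910
Δθ = θ'−θ = -0.201399;  (v·dt/L) = 19.8000·0.15/2.0 = 1.485000
tan δ = Δθ·L/(v·dt) = -0.135622  →  δ = -0.1348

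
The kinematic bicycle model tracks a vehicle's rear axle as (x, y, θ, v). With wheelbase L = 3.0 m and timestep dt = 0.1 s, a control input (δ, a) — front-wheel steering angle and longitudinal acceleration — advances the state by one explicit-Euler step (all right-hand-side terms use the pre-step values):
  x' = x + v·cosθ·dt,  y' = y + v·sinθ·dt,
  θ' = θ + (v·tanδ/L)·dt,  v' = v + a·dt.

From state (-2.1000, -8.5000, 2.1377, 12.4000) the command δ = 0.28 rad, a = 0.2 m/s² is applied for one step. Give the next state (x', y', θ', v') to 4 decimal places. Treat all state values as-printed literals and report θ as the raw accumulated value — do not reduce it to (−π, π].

(-2.7659, -7.4540, 2.2566, 12.4200)

x' = -2.1000 + 12.4000·cos(2.1377)·0.1 = -2.7659
y' = -8.5000 + 12.4000·sin(2.1377)·0.1 = -7.4540
θ' = 2.1377 + (12.4000/3.0)·tan(0.28)·0.1 = 2.2566
v' = 12.4000 + 0.2000·0.1 = 12.4200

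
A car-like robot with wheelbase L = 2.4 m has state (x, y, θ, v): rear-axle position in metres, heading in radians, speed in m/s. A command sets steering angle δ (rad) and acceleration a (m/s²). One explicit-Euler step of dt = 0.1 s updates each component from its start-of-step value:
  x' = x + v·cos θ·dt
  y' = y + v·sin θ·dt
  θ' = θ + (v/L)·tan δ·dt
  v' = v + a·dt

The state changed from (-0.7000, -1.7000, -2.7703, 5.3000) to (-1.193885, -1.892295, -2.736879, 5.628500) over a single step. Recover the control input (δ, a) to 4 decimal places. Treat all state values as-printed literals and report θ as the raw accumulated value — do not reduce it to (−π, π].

δ = 0.1502, a = 3.2850

a = (v'−v)/dt = (0.328500)/0.1 = 3.2850
Δθ = θ'−θ = 0.033421;  (v·dt/L) = 5.3000·0.1/2.4 = 0.220833
tan δ = Δθ·L/(v·dt) = 0.151340  →  δ = 0.1502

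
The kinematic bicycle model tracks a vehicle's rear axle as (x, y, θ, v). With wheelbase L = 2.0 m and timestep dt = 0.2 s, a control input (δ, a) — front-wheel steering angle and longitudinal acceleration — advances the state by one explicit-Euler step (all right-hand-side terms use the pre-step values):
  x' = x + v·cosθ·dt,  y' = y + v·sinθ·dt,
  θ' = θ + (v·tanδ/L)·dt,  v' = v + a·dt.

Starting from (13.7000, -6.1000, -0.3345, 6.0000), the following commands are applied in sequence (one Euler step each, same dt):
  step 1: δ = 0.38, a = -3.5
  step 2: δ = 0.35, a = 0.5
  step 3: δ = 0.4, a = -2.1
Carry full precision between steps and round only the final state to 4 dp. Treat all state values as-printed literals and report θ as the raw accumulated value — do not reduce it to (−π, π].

(16.9635, -6.4880, 0.3269, 4.9800)

after step 1 (δ=0.38, a=-3.5): (14.833489, -6.493956, -0.094852, 5.300000)
after step 2 (δ=0.35, a=0.5): (15.888725, -6.594349, 0.098613, 5.400000)
after step 3 (δ=0.4, a=-2.1): (16.963478, -6.488020, 0.326921, 4.980000)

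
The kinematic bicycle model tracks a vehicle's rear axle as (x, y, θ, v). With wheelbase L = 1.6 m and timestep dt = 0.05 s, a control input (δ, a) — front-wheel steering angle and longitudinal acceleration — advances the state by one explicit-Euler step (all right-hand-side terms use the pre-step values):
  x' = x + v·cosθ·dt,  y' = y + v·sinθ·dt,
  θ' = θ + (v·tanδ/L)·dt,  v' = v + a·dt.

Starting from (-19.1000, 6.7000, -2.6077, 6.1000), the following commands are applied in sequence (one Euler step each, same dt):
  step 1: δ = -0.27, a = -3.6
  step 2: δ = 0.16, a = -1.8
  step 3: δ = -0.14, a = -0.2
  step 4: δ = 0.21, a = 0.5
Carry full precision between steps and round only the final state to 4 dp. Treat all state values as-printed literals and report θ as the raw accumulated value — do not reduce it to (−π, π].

(-20.1366, 6.1295, -2.6175, 5.8450)

after step 1 (δ=-0.27, a=-3.6): (-19.362554, 6.544789, -2.660457, 5.920000)
after step 2 (δ=0.16, a=-1.8): (-19.624949, 6.407804, -2.630602, 5.830000)
after step 3 (δ=-0.14, a=-0.2): (-19.879213, 6.265249, -2.656276, 5.820000)
after step 4 (δ=0.21, a=0.5): (-20.136610, 6.129501, -2.617511, 5.845000)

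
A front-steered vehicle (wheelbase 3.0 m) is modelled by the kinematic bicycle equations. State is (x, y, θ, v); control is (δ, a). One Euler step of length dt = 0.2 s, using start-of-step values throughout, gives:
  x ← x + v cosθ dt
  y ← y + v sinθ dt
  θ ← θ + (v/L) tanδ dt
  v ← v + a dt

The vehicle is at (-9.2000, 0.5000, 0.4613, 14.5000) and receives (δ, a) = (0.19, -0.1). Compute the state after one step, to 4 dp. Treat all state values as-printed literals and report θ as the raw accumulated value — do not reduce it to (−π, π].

x' = -9.2000 + 14.5000·cos(0.4613)·0.2 = -6.6031
y' = 0.5000 + 14.5000·sin(0.4613)·0.2 = 1.7908
θ' = 0.4613 + (14.5000/3.0)·tan(0.19)·0.2 = 0.6472
v' = 14.5000 − 0.1000·0.2 = 14.4800

(-6.6031, 1.7908, 0.6472, 14.4800)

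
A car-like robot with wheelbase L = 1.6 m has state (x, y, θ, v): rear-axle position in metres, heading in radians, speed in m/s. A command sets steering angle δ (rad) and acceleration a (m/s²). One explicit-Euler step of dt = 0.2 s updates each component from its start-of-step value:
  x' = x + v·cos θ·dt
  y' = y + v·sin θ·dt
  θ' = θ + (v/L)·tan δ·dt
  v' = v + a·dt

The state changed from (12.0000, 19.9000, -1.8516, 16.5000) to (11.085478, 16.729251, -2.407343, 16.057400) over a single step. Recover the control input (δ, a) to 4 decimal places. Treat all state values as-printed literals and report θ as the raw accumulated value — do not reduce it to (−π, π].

δ = -0.2632, a = -2.2130

a = (v'−v)/dt = (-0.442600)/0.2 = -2.2130
Δθ = θ'−θ = -0.555743;  (v·dt/L) = 16.5000·0.2/1.6 = 2.062500
tan δ = Δθ·L/(v·dt) = -0.269451  →  δ = -0.2632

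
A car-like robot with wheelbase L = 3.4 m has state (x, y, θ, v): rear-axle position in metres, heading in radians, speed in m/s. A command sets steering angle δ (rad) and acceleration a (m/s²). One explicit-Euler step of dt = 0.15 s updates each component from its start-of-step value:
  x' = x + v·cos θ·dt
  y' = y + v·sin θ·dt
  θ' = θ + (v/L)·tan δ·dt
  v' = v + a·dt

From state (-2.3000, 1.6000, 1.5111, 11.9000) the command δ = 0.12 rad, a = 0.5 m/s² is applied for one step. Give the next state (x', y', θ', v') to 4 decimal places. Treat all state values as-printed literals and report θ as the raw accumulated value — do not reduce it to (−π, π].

(-2.1935, 3.3818, 1.5744, 11.9750)

x' = -2.3000 + 11.9000·cos(1.5111)·0.15 = -2.1935
y' = 1.6000 + 11.9000·sin(1.5111)·0.15 = 3.3818
θ' = 1.5111 + (11.9000/3.4)·tan(0.12)·0.15 = 1.5744
v' = 11.9000 + 0.5000·0.15 = 11.9750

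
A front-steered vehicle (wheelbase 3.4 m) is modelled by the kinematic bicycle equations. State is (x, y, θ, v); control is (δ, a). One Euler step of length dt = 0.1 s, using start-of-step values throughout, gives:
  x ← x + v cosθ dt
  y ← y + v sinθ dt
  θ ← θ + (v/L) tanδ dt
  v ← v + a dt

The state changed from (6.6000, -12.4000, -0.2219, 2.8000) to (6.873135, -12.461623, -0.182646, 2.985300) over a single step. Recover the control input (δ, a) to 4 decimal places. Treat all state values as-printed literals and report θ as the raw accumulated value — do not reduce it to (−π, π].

δ = 0.4448, a = 1.8530

a = (v'−v)/dt = (0.185300)/0.1 = 1.8530
Δθ = θ'−θ = 0.039254;  (v·dt/L) = 2.8000·0.1/3.4 = 0.082353
tan δ = Δθ·L/(v·dt) = 0.476656  →  δ = 0.4448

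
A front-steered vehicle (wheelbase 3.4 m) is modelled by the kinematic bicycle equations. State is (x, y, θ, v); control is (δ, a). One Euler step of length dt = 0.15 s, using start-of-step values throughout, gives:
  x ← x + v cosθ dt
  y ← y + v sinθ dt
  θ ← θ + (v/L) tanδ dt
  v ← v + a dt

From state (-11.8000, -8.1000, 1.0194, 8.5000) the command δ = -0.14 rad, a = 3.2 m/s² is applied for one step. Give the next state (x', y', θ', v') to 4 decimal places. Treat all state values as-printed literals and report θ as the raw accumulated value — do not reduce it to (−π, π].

(-11.1321, -7.0140, 0.9666, 8.9800)

x' = -11.8000 + 8.5000·cos(1.0194)·0.15 = -11.1321
y' = -8.1000 + 8.5000·sin(1.0194)·0.15 = -7.0140
θ' = 1.0194 + (8.5000/3.4)·tan(-0.14)·0.15 = 0.9666
v' = 8.5000 + 3.2000·0.15 = 8.9800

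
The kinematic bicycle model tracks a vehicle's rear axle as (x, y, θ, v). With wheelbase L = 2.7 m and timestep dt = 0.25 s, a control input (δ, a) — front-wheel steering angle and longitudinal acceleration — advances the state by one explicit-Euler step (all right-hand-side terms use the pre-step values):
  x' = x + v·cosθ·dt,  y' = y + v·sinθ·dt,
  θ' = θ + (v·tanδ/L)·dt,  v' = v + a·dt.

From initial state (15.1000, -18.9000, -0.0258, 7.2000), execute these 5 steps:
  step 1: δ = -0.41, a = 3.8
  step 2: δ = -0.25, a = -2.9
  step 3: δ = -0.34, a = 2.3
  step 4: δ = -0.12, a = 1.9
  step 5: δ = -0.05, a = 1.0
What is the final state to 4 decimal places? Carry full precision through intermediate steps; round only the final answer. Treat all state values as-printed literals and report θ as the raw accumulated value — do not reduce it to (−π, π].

after step 1 (δ=-0.41, a=3.8): (16.899401, -18.946435, -0.315554, 8.150000)
after step 2 (δ=-0.25, a=-2.9): (18.836298, -19.578759, -0.508243, 7.425000)
after step 3 (δ=-0.34, a=2.3): (20.457920, -20.482090, -0.751437, 8.000000)
after step 4 (δ=-0.12, a=1.9): (21.919338, -21.847469, -0.840755, 8.475000)
after step 5 (δ=-0.05, a=1.0): (23.332333, -23.426248, -0.880024, 8.725000)

(23.3323, -23.4262, -0.8800, 8.7250)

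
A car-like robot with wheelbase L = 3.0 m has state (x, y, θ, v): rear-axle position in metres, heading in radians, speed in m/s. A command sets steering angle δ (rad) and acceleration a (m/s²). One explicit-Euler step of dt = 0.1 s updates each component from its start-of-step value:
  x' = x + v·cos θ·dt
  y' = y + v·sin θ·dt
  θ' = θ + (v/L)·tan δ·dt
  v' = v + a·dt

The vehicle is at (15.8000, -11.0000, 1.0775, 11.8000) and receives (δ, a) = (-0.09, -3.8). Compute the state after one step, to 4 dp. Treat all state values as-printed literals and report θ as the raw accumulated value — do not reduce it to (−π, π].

x' = 15.8000 + 11.8000·cos(1.0775)·0.1 = 16.3588
y' = -11.0000 + 11.8000·sin(1.0775)·0.1 = -9.9607
θ' = 1.0775 + (11.8000/3.0)·tan(-0.09)·0.1 = 1.0420
v' = 11.8000 − 3.8000·0.1 = 11.4200

(16.3588, -9.9607, 1.0420, 11.4200)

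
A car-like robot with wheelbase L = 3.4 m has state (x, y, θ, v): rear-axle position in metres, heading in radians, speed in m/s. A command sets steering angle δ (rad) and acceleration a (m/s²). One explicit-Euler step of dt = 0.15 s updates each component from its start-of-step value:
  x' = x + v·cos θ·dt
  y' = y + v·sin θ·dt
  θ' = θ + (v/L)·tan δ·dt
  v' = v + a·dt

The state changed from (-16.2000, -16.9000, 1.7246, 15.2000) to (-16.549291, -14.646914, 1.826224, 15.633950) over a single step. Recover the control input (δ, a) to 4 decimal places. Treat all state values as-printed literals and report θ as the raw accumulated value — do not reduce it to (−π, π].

a = (v'−v)/dt = (0.433950)/0.15 = 2.8930
Δθ = θ'−θ = 0.101624;  (v·dt/L) = 15.2000·0.15/3.4 = 0.670588
tan δ = Δθ·L/(v·dt) = 0.151545  →  δ = 0.1504

δ = 0.1504, a = 2.8930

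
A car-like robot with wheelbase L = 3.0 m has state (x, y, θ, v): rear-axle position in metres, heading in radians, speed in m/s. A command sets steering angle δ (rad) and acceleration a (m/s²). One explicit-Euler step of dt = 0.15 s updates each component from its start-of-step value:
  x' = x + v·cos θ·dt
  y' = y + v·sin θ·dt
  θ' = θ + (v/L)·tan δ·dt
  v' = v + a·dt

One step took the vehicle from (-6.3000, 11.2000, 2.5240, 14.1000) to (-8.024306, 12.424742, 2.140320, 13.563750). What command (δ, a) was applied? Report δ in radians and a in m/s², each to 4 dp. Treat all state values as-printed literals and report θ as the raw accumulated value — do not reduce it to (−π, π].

a = (v'−v)/dt = (-0.536250)/0.15 = -3.5750
Δθ = θ'−θ = -0.383680;  (v·dt/L) = 14.1000·0.15/3.0 = 0.705000
tan δ = Δθ·L/(v·dt) = -0.544227  →  δ = -0.4984

δ = -0.4984, a = -3.5750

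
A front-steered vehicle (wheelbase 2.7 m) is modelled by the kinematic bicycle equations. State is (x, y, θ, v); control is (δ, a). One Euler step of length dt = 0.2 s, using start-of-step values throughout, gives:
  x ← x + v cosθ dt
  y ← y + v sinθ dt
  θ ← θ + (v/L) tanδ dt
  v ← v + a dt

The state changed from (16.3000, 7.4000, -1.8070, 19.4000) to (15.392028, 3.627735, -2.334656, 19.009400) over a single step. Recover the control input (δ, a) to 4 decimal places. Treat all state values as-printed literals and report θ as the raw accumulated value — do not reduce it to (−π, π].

a = (v'−v)/dt = (-0.390600)/0.2 = -1.9530
Δθ = θ'−θ = -0.527656;  (v·dt/L) = 19.4000·0.2/2.7 = 1.437037
tan δ = Δθ·L/(v·dt) = -0.367183  →  δ = -0.3519

δ = -0.3519, a = -1.9530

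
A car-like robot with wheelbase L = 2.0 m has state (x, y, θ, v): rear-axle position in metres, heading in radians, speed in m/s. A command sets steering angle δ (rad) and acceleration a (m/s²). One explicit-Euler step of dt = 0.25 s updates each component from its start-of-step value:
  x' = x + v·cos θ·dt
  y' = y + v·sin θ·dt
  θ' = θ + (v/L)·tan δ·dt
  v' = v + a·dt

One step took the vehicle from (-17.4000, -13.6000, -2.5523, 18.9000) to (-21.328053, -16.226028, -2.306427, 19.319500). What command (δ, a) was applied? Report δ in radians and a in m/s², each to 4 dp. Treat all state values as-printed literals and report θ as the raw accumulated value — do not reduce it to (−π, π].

δ = 0.1037, a = 1.6780

a = (v'−v)/dt = (0.419500)/0.25 = 1.6780
Δθ = θ'−θ = 0.245873;  (v·dt/L) = 18.9000·0.25/2.0 = 2.362500
tan δ = Δθ·L/(v·dt) = 0.104073  →  δ = 0.1037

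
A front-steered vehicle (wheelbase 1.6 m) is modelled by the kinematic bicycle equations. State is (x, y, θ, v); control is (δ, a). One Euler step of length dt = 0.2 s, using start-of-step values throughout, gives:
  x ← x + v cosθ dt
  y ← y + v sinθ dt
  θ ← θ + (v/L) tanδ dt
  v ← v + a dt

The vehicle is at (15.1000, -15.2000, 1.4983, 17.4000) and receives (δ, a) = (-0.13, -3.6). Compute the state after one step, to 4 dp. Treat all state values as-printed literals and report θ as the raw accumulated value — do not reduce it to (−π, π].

(15.3521, -11.7291, 1.2139, 16.6800)

x' = 15.1000 + 17.4000·cos(1.4983)·0.2 = 15.3521
y' = -15.2000 + 17.4000·sin(1.4983)·0.2 = -11.7291
θ' = 1.4983 + (17.4000/1.6)·tan(-0.13)·0.2 = 1.2139
v' = 17.4000 − 3.6000·0.2 = 16.6800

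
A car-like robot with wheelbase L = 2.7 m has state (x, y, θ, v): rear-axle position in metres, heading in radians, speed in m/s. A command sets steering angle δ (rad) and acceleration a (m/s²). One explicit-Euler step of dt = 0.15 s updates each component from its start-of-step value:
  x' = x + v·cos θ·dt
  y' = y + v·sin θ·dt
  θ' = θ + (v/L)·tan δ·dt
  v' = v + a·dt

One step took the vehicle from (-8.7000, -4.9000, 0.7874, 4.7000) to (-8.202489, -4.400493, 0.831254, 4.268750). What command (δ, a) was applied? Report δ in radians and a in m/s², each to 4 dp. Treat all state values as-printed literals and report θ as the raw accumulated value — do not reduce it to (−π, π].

δ = 0.1664, a = -2.8750

a = (v'−v)/dt = (-0.431250)/0.15 = -2.8750
Δθ = θ'−θ = 0.043854;  (v·dt/L) = 4.7000·0.15/2.7 = 0.261111
tan δ = Δθ·L/(v·dt) = 0.167951  →  δ = 0.1664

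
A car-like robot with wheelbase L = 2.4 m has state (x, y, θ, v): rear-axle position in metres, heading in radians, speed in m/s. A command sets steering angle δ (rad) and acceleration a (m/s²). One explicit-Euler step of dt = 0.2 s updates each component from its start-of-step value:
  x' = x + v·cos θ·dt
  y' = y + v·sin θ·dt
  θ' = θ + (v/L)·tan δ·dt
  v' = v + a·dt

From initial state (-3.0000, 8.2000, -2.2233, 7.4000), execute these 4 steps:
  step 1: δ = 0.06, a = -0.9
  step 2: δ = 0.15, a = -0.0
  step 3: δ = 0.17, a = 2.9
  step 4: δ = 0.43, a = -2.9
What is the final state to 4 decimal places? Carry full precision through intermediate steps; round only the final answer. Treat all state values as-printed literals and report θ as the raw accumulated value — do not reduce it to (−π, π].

(-6.0933, 3.1715, -1.6939, 7.2200)

after step 1 (δ=0.06, a=-0.9): (-3.898623, 7.024042, -2.186256, 7.220000)
after step 2 (δ=0.15, a=-0.0): (-4.732293, 5.845004, -2.095323, 7.220000)
after step 3 (δ=0.17, a=2.9): (-5.455452, 4.595133, -1.992042, 7.800000)
after step 4 (δ=0.43, a=-2.9): (-6.093333, 3.171508, -1.693939, 7.220000)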